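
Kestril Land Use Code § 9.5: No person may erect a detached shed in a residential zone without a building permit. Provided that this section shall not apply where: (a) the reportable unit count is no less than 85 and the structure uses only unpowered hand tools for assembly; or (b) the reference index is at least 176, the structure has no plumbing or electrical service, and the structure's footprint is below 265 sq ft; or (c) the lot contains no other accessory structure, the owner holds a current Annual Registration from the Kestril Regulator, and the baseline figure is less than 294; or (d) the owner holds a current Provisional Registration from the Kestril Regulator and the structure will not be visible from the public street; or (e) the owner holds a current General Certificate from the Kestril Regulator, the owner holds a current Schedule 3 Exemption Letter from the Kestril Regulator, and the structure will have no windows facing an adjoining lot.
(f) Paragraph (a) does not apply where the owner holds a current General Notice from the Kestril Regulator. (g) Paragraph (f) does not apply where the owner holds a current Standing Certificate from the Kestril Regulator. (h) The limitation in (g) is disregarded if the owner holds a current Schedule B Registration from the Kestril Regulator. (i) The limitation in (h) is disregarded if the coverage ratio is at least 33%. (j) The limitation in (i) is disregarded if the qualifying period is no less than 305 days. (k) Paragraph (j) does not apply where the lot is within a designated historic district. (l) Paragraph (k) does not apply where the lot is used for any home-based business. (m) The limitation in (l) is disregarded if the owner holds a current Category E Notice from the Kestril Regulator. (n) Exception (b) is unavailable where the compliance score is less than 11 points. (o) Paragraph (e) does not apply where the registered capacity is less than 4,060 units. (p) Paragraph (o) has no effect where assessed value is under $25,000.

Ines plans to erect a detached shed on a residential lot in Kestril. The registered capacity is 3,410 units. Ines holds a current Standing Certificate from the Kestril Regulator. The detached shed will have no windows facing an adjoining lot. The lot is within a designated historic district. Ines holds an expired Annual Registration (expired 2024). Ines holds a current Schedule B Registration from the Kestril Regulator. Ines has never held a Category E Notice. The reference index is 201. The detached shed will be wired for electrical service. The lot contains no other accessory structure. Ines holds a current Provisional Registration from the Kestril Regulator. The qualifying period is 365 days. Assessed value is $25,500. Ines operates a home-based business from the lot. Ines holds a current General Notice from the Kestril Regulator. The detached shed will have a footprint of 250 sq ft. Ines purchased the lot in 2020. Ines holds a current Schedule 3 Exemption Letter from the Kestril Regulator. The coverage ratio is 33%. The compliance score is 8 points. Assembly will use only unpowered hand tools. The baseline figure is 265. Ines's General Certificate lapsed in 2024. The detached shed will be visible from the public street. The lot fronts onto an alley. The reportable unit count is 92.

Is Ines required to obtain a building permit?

All of (a)'s requirements are met (the reportable unit count is 92, meeting the 85 threshold; assembly uses only hand tools). But applying paragraphs (f)–(m): (f) operates — a current General Notice is held. (g) would limit (f) — a current Standing Certificate is held — but (h) sets (g) aside: (h) is engaged — a current Schedule B Registration is held. (i) would limit (h) — the coverage ratio is 33%, meeting the 33% threshold — but (j) sets (i) aside: (j) operates against (i): the qualifying period is 365 days, meeting the 305 days threshold. (k) would limit (j) — the lot is in a historic district — but (l) sets (k) aside: (l) applies — a home-based business operates on the lot. (m) is inapplicable (the Category E Notice is not current), so (l) stands. Exception (a) does not apply.
Exception (b) does not apply: electrical service is planned.
Exception (c) fails — no current Annual Registration is held.
Exception (d) fails — the structure will be visible from the street.
Exception (e) requires that the owner holds a current General Certificate from the Kestril Regulator; but the General Certificate is not current, so (e) is unavailable.
Every exception is unavailable, so the rule governs.

Yes — Ines must obtain a building permit.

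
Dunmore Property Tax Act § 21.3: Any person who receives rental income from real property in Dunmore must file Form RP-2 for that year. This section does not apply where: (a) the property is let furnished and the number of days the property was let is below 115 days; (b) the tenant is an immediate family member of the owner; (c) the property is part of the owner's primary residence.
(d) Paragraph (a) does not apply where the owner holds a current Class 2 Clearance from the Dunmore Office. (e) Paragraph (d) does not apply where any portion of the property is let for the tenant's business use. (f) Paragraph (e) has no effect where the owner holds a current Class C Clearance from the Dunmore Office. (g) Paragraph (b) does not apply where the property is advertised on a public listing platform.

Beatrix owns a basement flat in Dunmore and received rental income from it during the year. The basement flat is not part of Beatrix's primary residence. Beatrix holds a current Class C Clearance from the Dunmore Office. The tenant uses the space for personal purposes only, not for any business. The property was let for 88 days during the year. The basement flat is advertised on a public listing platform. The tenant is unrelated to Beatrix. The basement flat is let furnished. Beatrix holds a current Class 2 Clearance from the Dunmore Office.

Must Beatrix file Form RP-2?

Exception (a)'s conditions are all satisfied: the property is let furnished; the number of days the property was let is 88 days, below the 115 days limit. Turning to paragraphs (d)–(f): (d) operates against (a): a current Class 2 Clearance is held. (e) is not triggered (the space is used for personal purposes only), so (d) stands. Exception (a) does not apply.
Exception (b) fails — the tenant is unrelated to the owner.
Exception (c) does not apply: the basement flat is not part of the primary residence.
No exception is made out. Beatrix falls within the general rule.

Yes — Beatrix must file Form RP-2.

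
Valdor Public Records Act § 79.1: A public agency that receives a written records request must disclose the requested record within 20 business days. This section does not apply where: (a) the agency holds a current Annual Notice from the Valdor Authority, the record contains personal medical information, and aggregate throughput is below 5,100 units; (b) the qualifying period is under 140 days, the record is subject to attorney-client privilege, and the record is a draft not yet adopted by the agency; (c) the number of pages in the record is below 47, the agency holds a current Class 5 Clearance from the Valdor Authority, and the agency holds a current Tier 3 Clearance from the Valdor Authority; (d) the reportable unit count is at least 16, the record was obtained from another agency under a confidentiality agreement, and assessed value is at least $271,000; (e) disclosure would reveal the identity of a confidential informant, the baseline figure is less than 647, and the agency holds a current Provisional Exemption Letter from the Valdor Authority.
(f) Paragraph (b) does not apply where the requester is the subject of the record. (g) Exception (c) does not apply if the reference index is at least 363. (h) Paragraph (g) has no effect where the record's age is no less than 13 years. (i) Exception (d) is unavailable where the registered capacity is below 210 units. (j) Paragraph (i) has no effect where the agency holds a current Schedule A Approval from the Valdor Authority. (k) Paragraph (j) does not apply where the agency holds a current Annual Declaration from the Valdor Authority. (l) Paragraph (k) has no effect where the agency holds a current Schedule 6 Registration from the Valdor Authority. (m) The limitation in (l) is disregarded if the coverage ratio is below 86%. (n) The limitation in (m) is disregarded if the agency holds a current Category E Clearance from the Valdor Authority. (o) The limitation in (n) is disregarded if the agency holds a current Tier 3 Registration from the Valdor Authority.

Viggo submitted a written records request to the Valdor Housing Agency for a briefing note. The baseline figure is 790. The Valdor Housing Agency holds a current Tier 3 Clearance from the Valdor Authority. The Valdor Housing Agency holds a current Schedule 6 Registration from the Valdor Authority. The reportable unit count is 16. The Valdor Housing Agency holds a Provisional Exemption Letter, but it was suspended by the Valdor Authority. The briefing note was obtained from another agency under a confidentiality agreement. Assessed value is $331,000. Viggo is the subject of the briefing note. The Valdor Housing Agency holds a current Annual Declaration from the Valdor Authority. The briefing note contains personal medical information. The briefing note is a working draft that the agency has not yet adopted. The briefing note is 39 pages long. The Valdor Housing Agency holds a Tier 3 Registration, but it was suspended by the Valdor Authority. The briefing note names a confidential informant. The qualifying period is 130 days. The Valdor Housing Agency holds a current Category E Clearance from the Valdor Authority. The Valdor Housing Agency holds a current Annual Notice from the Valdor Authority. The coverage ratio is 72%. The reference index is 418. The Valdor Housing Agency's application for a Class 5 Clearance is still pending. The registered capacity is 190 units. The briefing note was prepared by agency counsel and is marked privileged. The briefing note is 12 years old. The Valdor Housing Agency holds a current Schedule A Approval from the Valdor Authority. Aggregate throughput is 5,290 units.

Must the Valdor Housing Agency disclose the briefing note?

No — exception (d) applies; the Valdor Housing Agency is not required to disclose the briefing note.

Exception (a) fails — aggregate throughput is 5,290 units, not below 5,100 units.
All of (b)'s requirements are met (the qualifying period is 130 days, under the 140 days limit; the briefing note is privileged; the briefing note is an unadopted draft). But: (f) is engaged — Viggo is the subject of the briefing note. (b) is therefore removed.
Exception (c) requires that the agency holds a current Class 5 Clearance from the Valdor Authority; but no current Class 5 Clearance is held, so (c) is unavailable.
Exception (d): the reportable unit count is 16, meeting the 16 threshold; the briefing note was obtained under a confidentiality agreement; assessed value is $331,000, meeting the $271,000 threshold — every condition holds. Under paragraphs (i)–(o): (i) is engaged (the registered capacity is 190 units, below the 210 units limit), but is overridden by (j): (j) is engaged — a current Schedule A Approval is held. (k) is triggered (a current Annual Declaration is held), but is set aside by (l): (l) is triggered — a current Schedule 6 Registration is held. (m) would limit (l) — the coverage ratio is 72%, below the 86% limit — but (n) sets (m) aside: (n) operates against (m): a current Category E Clearance is held. (o) is not engaged (no current Tier 3 Registration is held), so (n) stands. Exception (d) stands.
Exception (e) requires that the baseline figure is less than 647; but the baseline figure is 790, not less than 647, so (e) is unavailable.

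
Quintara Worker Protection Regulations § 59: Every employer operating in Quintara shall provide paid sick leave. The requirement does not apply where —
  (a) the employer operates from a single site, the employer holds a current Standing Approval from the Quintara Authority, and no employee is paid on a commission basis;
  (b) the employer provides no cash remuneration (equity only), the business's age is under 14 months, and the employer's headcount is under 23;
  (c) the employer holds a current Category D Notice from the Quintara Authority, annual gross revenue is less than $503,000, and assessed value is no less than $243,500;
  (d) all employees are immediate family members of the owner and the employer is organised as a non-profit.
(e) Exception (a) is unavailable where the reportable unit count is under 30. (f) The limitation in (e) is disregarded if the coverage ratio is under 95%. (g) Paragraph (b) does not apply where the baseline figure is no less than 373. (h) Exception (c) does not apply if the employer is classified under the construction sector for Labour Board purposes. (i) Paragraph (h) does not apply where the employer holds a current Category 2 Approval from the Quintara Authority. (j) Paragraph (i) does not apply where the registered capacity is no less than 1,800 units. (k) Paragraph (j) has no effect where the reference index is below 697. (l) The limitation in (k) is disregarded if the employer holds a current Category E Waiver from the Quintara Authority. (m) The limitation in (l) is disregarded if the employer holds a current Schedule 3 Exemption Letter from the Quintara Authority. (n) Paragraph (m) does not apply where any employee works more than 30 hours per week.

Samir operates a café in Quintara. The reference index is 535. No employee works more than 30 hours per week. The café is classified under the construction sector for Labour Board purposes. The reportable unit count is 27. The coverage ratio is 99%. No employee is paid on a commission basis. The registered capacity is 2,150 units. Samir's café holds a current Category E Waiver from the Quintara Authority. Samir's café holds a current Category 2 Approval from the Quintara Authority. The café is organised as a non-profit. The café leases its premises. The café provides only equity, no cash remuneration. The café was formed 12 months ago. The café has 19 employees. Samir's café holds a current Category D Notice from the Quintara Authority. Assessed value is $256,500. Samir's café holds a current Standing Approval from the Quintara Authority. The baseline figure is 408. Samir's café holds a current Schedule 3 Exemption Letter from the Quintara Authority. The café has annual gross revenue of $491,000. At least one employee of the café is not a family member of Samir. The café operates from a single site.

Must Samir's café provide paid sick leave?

No — exception (c) applies; Samir's café is not required to provide paid sick leave.

All of (a)'s requirements are met (the employer operates from a single site; a current Standing Approval is held; no employee is paid on commission). But: (e) is engaged — the reportable unit count is 27, under the 30 limit. (f) is not triggered (the coverage ratio is 99%, not under 95%), so (e) stands. Exception (a) does not apply.
All of (b)'s requirements are met (remuneration is equity-only; the business's age is 12 months, under the 14 months limit; the employer's headcount is 19, under the 23 limit). However, paragraph (g) must be considered: (g) applies — the baseline figure is 408, meeting the 373 threshold. So (b) is unavailable.
Exception (c): a current Category D Notice is held; annual gross revenue is $491,000, less than the $503,000 limit; assessed value is $256,500, meeting the $243,500 threshold — every condition holds. As to paragraphs (h)–(n): (h) would limit (c) — the café is classified under the construction sector — but (i) sets (h) aside: (i) operates against (h): a current Category 2 Approval is held. (j) applies (the registered capacity is 2,150 units, meeting the 1,800 units threshold), but is set aside by (k): (k) applies — the reference index is 535, below the 697 limit. (l) would limit (k) — a current Category E Waiver is held — but (m) sets (l) aside: (m) is triggered — a current Schedule 3 Exemption Letter is held. (n) is inapplicable (no employee exceeds 30 hours/week), so (m) stands. So (c) applies.
Exception (d) requires that all employees are immediate family members of the owner; but at least one employee is not a family member, so (d) is unavailable.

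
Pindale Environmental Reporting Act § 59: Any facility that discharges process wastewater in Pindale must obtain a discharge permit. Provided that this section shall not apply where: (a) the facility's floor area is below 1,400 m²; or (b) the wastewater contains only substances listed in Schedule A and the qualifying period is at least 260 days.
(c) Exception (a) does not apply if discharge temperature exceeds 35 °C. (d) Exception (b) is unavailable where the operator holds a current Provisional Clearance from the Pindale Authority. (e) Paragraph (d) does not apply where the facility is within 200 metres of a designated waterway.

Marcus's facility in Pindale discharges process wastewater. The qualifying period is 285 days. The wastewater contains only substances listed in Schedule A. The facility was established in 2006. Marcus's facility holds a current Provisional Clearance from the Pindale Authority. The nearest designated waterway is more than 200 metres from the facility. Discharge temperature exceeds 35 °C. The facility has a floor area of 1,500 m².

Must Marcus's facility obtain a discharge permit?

Exception (a) does not apply: the facility's floor area is 1,500 m², not below 1,400 m².
Exception (b)'s conditions are all satisfied: the wastewater is Schedule-A-only; the qualifying period is 285 days, meeting the 260 days threshold. However, paragraphs (d)–(e) must be considered: (d) operates against (b): a current Provisional Clearance is held. (e) is not engaged (the facility is more than 200 m from any designated waterway), so (d) stands. So (b) is unavailable.
No exception displaces § 59.

Yes — Marcus's facility must obtain a discharge permit.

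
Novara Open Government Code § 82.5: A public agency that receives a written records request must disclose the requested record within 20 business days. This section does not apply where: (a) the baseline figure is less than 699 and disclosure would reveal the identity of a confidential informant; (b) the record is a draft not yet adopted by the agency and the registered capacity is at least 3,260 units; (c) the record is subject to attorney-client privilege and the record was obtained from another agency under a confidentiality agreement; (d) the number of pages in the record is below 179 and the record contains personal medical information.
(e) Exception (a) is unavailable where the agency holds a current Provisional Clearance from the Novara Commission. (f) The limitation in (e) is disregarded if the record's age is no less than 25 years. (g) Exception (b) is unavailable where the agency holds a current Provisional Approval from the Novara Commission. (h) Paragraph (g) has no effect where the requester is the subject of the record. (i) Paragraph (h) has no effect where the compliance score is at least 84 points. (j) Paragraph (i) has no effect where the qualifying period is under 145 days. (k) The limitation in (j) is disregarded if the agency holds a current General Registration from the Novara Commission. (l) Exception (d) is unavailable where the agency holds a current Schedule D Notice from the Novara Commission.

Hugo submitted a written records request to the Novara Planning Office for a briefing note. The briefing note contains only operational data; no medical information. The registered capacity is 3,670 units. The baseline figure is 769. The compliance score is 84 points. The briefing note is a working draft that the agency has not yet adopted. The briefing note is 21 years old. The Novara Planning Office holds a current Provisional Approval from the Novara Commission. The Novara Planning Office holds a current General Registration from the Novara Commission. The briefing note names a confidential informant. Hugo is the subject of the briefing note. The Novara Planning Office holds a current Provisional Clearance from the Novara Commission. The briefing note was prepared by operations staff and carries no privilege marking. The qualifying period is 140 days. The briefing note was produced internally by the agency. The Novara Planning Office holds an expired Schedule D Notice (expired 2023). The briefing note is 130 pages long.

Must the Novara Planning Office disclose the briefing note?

Yes — the Novara Planning Office must disclose the briefing note.

Exception (a) does not apply: the baseline figure is 769, not less than 699.
Exception (b) is satisfied on its face — the briefing note is an unadopted draft; the registered capacity is 3,670 units, meeting the 3,260 units threshold. However, paragraphs (g)–(k) must be considered: (g) operates against (b): a current Provisional Approval is held. (h) is triggered (Hugo is the subject of the briefing note), but is set aside by (i): (i) is triggered — the compliance score is 84 points, meeting the 84 points threshold. (j) would limit (i) — the qualifying period is 140 days, under the 145 days limit — but (k) sets (j) aside: (k) operates against (j): a current General Registration is held. (b) is therefore removed.
Exception (c) fails — the briefing note carries no privilege marking.
Exception (d) fails — the briefing note contains only operational data.
No exception applies. The general rule governs.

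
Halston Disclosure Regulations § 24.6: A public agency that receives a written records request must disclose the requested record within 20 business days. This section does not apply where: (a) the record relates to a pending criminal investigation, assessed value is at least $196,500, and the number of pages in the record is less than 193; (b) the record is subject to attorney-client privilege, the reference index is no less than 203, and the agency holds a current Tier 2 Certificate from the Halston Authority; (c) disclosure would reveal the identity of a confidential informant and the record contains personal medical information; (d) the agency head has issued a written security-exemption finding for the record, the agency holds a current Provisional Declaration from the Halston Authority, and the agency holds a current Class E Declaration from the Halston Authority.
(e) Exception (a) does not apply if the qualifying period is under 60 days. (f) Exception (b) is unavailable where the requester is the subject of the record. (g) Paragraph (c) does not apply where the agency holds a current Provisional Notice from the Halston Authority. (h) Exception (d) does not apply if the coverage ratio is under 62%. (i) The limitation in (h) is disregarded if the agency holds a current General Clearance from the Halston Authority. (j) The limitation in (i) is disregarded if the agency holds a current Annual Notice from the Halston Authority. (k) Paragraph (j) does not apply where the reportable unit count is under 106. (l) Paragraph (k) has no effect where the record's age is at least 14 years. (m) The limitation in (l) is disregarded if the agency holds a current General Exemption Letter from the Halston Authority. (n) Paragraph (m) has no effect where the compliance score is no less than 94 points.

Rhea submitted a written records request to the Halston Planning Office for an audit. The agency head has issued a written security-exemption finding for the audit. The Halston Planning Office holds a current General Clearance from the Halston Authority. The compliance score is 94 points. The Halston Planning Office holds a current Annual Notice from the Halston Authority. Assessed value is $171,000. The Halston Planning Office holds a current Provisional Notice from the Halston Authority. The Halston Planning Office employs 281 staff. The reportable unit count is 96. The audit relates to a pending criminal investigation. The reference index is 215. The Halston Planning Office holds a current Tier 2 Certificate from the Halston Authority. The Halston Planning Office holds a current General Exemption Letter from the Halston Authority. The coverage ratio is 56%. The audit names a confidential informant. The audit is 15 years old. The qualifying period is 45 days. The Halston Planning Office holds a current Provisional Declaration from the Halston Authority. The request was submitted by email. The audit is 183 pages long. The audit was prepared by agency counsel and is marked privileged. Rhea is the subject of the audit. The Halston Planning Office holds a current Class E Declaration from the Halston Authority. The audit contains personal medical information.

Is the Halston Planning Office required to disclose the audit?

Yes — the Halston Planning Office must disclose the audit.

Exception (a) does not apply: assessed value is $171,000, short of $196,500.
Exception (b): the audit is privileged; the reference index is 215, meeting the 203 threshold; a current Tier 2 Certificate is held — every condition holds. But: (f) operates against (b): Rhea is the subject of the audit. So (b) is unavailable.
Exception (c) is satisfied on its face — the audit names a confidential informant; the audit contains personal medical information. Turning to paragraph (g): (g) operates against (c): a current Provisional Notice is held. (c) is therefore removed.
All of (d)'s requirements are met (a written security-exemption finding has been issued; a current Provisional Declaration is held; a current Class E Declaration is held). Turning to paragraphs (h)–(n): (h) operates against (d): the coverage ratio is 56%, under the 62% limit. (i) would limit (h) — a current General Clearance is held — but (j) sets (i) aside: (j) operates against (i): a current Annual Notice is held. (k) operates (the reportable unit count is 96, under the 106 limit), but is overridden by (l): (l) operates — the record's age is 15 years, meeting the 14 years threshold. (m) is engaged (a current General Exemption Letter is held), but is displaced by (n): (n) is triggered — the compliance score is 94 points, meeting the 94 points threshold. Exception (d) does not apply.
No exception displaces § 24.6.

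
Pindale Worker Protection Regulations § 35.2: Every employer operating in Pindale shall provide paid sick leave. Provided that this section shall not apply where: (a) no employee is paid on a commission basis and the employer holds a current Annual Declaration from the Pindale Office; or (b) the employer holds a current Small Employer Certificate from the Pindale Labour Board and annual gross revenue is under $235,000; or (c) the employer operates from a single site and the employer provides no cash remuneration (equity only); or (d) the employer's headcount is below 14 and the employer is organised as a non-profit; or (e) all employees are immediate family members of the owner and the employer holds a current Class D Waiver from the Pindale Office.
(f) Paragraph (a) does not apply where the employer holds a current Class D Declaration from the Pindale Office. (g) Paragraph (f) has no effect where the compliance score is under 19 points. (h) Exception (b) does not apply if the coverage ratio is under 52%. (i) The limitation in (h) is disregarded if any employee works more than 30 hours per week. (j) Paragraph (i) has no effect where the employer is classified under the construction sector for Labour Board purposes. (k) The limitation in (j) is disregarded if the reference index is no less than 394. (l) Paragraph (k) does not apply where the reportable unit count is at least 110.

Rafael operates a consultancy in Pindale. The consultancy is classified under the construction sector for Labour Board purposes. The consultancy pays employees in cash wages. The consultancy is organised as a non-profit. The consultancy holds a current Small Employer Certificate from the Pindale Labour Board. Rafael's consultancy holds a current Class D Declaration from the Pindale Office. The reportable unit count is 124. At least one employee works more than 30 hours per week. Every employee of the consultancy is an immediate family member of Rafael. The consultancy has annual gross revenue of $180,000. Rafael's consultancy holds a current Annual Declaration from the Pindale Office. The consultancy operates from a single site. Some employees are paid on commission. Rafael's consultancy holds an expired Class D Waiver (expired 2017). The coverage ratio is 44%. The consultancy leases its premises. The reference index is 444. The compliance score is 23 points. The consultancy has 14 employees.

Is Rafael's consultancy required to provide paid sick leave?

Yes — Rafael's consultancy must provide paid sick leave.

Exception (a) requires that no employee is paid on a commission basis; but some employees are paid on commission, so (a) is unavailable.
Exception (b)'s conditions are all satisfied: a current Small Employer Certificate is held; annual gross revenue is $180,000, under the $235,000 limit. But: (h) is engaged — the coverage ratio is 44%, under the 52% limit. (i) would limit (h) — at least one employee exceeds 30 hours/week — but (j) sets (i) aside: (j) operates against (i): the consultancy is classified under the construction sector. (k) would limit (j) — the reference index is 444, meeting the 394 threshold — but (l) sets (k) aside: (l) operates against (k): the reportable unit count is 124, meeting the 110 threshold. (b) is therefore removed.
Exception (c) does not apply: employees are paid cash wages.
Exception (d) requires that the employer's headcount is below 14; but the employer's headcount is 14, not below 14, so (d) is unavailable.
Exception (e) requires that the employer holds a current Class D Waiver from the Pindale Office; but no current Class D Waiver is held, so (e) is unavailable.
No exception applies. The general rule governs.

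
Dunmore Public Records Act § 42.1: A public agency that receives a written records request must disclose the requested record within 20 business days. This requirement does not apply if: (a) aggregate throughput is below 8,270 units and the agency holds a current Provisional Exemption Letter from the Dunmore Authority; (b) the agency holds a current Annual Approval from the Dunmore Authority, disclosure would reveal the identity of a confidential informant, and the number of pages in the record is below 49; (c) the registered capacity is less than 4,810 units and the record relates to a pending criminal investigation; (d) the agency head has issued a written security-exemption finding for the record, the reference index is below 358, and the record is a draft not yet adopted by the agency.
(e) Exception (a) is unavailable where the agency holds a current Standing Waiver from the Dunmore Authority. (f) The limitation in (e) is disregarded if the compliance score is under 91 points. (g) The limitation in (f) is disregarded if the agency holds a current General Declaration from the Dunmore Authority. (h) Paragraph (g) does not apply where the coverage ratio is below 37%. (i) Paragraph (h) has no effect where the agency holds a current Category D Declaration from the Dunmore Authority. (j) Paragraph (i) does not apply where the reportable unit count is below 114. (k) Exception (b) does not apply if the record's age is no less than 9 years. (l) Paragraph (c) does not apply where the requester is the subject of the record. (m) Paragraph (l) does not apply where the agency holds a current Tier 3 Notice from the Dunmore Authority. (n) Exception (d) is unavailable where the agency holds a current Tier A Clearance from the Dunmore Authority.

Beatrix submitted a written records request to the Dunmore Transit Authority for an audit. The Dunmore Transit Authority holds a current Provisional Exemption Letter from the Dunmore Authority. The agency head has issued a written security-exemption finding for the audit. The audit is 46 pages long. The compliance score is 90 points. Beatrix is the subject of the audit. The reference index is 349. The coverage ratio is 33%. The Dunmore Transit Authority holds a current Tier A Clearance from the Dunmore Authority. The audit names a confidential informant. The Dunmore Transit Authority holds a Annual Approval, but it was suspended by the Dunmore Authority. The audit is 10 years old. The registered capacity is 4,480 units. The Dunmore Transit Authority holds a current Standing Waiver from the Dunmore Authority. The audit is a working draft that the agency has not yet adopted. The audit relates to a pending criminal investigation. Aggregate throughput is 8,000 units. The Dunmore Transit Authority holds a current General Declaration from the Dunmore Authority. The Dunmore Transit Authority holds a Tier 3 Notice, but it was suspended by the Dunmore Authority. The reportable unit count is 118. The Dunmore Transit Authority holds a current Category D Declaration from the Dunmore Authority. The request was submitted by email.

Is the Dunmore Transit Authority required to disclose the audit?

Yes — the Dunmore Transit Authority must disclose the audit.

Exception (a): aggregate throughput is 8,000 units, below the 8,270 units limit; a current Provisional Exemption Letter is held — every condition holds. However, paragraphs (e)–(j) must be considered: (e) operates against (a): a current Standing Waiver is held. (f) would limit (e) — the compliance score is 90 points, under the 91 points limit — but (g) sets (f) aside: (g) applies — a current General Declaration is held. (h) is triggered (the coverage ratio is 33%, below the 37% limit), but is displaced by (i): (i) operates against (h): a current Category D Declaration is held. (j) is not triggered (the reportable unit count is 118, not below 114), so (i) stands. Exception (a) does not apply.
Exception (b) does not apply: there is no Annual Approval in force.
All of (c)'s requirements are met (the registered capacity is 4,480 units, less than the 4,810 units limit; the audit relates to a pending investigation). But applying paragraphs (l)–(m): (l) is engaged — Beatrix is the subject of the audit. (m) is not engaged (no current Tier 3 Notice is held), so (l) stands. So (c) is unavailable.
Exception (d)'s conditions are all satisfied: a written security-exemption finding has been issued; the reference index is 349, below the 358 limit; the audit is an unadopted draft. But: (n) is engaged — a current Tier A Clearance is held. So (d) is unavailable.
No exception is made out. the Dunmore Transit Authority falls within the general rule.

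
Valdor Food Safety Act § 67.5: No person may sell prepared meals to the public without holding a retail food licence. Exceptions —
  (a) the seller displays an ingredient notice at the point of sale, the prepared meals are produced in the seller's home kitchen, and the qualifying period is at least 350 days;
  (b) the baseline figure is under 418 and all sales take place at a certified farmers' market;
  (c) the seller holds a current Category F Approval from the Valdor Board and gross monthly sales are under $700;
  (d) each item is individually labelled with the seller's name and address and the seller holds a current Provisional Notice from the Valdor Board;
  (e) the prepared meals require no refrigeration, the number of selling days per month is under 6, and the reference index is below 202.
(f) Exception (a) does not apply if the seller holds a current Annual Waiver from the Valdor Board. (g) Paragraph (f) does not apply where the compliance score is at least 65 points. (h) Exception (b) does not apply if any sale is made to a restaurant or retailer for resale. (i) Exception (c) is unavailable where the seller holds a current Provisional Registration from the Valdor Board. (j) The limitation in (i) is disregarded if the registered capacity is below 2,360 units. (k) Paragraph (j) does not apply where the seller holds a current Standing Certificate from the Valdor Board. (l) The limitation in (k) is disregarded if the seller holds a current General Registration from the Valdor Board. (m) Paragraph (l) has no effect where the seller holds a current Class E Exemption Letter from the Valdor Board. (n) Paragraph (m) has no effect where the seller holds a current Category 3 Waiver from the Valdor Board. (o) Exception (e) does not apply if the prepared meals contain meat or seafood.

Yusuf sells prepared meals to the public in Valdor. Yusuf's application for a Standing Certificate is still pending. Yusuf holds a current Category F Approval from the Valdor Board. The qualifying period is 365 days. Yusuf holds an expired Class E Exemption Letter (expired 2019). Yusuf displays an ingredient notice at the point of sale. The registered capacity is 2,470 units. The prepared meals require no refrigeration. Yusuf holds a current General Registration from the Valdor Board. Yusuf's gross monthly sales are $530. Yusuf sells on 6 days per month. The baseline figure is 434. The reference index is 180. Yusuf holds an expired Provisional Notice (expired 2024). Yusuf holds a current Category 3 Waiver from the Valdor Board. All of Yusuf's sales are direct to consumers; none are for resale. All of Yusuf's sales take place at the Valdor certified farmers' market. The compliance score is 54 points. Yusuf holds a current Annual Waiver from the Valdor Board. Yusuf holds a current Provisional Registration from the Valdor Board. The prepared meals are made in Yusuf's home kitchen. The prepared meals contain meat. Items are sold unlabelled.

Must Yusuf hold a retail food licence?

Yes — Yusuf must hold a retail food licence.

Exception (a) is satisfied on its face — an ingredient notice is displayed; the prepared meals are home-kitchen produced; the qualifying period is 365 days, meeting the 350 days threshold. However, paragraphs (f)–(g) must be considered: (f) operates — a current Annual Waiver is held. (g), which would lift (f), does not operate here — the compliance score is 54 points, short of 65 points. Exception (a) does not apply.
Exception (b) does not apply: the baseline figure is 434, not under 418.
Exception (c): a current Category F Approval is held; gross monthly sales are $530, under the $700 limit — every condition holds. However, paragraphs (i)–(n) must be considered: (i) operates against (c): a current Provisional Registration is held. (j) is not engaged (the registered capacity is 2,470 units, not below 2,360 units), so (i) stands. (c) is therefore removed.
Exception (d) fails — items are sold unlabelled.
Exception (e) fails — the number of selling days per month is 6, not under 6.
No exception applies. The general rule governs.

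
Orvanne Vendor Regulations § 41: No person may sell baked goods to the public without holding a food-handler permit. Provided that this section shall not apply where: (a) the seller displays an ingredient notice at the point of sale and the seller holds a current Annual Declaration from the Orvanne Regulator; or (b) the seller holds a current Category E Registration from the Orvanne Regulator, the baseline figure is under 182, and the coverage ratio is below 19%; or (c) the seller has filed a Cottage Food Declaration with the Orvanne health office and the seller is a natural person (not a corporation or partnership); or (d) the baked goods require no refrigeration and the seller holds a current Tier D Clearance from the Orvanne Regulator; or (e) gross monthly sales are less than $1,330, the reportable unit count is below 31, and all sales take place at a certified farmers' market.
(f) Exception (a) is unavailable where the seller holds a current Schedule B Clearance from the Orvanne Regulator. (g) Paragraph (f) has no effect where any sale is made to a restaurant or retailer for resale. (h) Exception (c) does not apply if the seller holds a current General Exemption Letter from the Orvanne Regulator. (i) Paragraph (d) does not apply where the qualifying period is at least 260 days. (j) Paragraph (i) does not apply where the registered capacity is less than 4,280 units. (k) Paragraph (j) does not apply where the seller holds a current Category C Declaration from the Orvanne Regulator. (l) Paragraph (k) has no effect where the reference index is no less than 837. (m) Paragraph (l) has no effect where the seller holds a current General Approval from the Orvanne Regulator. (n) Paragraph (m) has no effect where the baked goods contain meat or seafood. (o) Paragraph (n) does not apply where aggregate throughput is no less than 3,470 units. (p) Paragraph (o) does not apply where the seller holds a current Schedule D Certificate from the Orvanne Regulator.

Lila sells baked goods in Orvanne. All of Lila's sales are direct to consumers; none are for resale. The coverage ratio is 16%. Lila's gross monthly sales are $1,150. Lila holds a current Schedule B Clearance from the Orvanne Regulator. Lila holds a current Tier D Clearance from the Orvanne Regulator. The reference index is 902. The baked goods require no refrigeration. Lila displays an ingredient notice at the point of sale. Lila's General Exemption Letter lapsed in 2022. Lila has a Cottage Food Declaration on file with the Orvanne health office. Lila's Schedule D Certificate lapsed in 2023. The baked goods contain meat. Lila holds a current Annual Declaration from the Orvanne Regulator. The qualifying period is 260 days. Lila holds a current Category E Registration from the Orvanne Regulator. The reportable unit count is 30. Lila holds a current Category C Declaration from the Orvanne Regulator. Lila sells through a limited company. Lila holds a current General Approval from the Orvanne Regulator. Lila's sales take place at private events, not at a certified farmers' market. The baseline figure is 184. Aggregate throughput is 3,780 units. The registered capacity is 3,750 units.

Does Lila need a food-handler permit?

Yes — Lila must hold a food-handler permit.

Exception (a) is satisfied on its face — an ingredient notice is displayed; a current Annual Declaration is held. Turning to paragraphs (f)–(g): (f) operates against (a): a current Schedule B Clearance is held. (g) is inapplicable (no sales are for resale), so (f) stands. Exception (a) does not apply.
Exception (b) fails — the baseline figure is 184, not under 182.
Exception (c) does not apply: the seller operates through a limited company.
Exception (d) is satisfied on its face — the baked goods are shelf-stable; a current Tier D Clearance is held. Turning to paragraphs (i)–(p): (i) applies — the qualifying period is 260 days, meeting the 260 days threshold. (j) would limit (i) — the registered capacity is 3,750 units, less than the 4,280 units limit — but (k) sets (j) aside: (k) is triggered — a current Category C Declaration is held. (l) applies (the reference index is 902, meeting the 837 threshold), but is overridden by (m): (m) operates — a current General Approval is held. (n) would limit (m) — the baked goods contain meat — but (o) sets (n) aside: (o) operates against (n): aggregate throughput is 3,780 units, meeting the 3,470 units threshold. (p) is inapplicable (no current Schedule D Certificate is held), so (o) stands. Exception (d) does not apply.
Exception (e) requires that all sales take place at a certified farmers' market; but sales are at private events, not a certified farmers' market, so (e) is unavailable.
Every exception is unavailable, so the rule governs.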